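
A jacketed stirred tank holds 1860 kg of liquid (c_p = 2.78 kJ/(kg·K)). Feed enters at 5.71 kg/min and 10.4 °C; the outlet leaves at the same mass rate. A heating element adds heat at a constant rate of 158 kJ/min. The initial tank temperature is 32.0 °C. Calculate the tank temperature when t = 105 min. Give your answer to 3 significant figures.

Unsteady energy balance on the tank contents: M c_p dT/dt = ṁ c_p (T_in − T) + 158.
τ = M/ṁ = 325.74 min; T_ss = T_in + Q̇/(ṁ c_p) = 10.4 + 158/(5.71·2.78) = 20.354 °C.
This is linear first-order; T(t) = T_ss + (T₀ − T_ss) e^(−t/τ).
T(105) = 20.354 + (11.646)·e^(−105/325.74) = 20.354 + (11.646)·0.72445 = 28.791 °C.

28.8 °C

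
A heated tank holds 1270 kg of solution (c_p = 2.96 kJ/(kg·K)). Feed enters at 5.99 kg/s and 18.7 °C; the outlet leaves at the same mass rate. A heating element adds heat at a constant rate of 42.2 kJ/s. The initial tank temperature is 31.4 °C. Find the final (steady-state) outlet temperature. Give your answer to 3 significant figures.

21.1 °C

M c_p dT/dt = ṁ c_p (T_in − T) + Q̇.
At steady state dT/dt = 0 ⇒ T_ss = T_in + Q̇/(ṁ c_p) = 18.7 + 42.2/(5.99·2.96) = 21.080 °C.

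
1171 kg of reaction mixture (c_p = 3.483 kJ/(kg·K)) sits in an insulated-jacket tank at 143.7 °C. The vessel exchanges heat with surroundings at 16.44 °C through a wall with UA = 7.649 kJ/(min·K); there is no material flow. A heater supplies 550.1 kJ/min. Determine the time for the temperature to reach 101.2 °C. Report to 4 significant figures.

778.9 min

Lumped-capacitance energy balance: M c_p dT/dt = UA(T_amb − T) + Q̇.
τ = M c_p/UA = 533.219 min; T_ss = T_amb + Q̇/UA = 16.44 + 550.1/7.649 = 88.3579 °C.
T(t) = T_ss + (T₀ − T_ss)e^(−t/τ); set T = 101.2:
t = −τ ln[(T − T_ss)/(T₀ − T_ss)] = −533.219 · ln(0.232049) = 778.929 min.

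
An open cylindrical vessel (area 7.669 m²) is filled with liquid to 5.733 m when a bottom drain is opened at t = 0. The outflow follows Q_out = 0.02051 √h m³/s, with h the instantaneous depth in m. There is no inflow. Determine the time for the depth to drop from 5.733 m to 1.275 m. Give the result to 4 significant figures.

With no inflow, A dh/dt = −0.02051 √h.
∫ h^(−1/2) dh = −(0.02051/A) ∫ dt, giving 2√h = 2√h₀ − (0.02051/A) t.
t = 2A(√h₀ − √h)/0.02051 = 2·7.669·(√5.733 − √1.275)/0.02051
  = 15.3380 × (2.39437 − 1.12916) / 0.02051 = 946.162 s.

946.2 s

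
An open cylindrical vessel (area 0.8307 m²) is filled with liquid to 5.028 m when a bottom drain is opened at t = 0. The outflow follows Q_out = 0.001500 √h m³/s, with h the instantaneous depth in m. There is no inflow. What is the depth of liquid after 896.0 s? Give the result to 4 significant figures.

With no inflow, A dh/dt = −0.001500 √h.
∫ h^(−1/2) dh = −(0.001500/A) ∫ dt, giving 2√h = 2√h₀ − (0.001500/A) t.
√h = √5.028 − 0.001500·896.0/(2·0.8307) = 2.24232 − 0.808956 = 1.43336.
h = 1.43336² = 2.05453 m.

2.055 m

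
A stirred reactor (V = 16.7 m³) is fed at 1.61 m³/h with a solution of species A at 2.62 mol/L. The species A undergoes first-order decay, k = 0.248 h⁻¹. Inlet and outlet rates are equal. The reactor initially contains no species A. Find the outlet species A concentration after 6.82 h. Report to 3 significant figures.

Accumulation = in − out − consumed: V dC/dt = Q C_in − Q C − k V C.
dC/dt = (Q/V) C_in − (Q/V + k) C; effective rate a = Q/V + k = 0.096407 + 0.248 = 0.34441 h⁻¹.
C_ss = Q C_in/(Q + kV) = 0.73340 mol/L; C(t) = C_ss + (C₀ − C_ss) e^(−a t).
C(6.82) = 0.73340 + (-0.73340)·e^(−0.34441·6.82) = 0.73340 + (-0.73340)·0.095478 = 0.66337 mol/L.

0.663 mol/L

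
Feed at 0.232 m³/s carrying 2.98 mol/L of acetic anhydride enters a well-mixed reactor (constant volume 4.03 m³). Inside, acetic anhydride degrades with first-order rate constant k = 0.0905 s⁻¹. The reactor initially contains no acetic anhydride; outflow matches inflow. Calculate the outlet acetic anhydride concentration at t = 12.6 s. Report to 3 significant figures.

V dC/dt = Q(C_in − C) − k V C.
dC/dt = (Q/V) C_in − (Q/V + k) C; effective rate a = Q/V + k = 0.057568 + 0.0905 = 0.14807 s⁻¹.
C_ss = Q C_in/(Q + kV) = 1.1586 mol/L; C(t) = C_ss + (C₀ − C_ss) e^(−a t).
C(12.6) = 1.1586 + (-1.1586)·e^(−0.14807·12.6) = 1.1586 + (-1.1586)·0.15479 = 0.97926 mol/L.

0.979 mol/L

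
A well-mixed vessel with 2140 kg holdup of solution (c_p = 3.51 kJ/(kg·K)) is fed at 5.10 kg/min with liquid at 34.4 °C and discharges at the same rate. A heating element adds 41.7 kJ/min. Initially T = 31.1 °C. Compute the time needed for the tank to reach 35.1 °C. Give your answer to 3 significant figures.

First-law balance (no shaft work): M c_p dT/dt = ṁ c_p (T_in − T) + 41.7.
τ = M/ṁ = 419.61 min; T_ss = T_in + Q̇/(ṁ c_p) = 36.729 °C.
T(t) = T_ss + (T₀ − T_ss) e^(−t/τ). Set T = 35.1:
e^(−t/τ) = (35.1 − 36.729)/(31.1 − 36.729) = 0.28945
t = −419.61 · ln(0.28945) = 520.21 min.

520 min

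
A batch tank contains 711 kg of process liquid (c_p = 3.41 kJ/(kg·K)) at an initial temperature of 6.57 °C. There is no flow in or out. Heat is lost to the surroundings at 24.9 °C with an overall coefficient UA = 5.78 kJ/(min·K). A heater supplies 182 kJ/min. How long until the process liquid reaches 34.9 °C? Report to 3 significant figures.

M c_p dT/dt = −UA(T − T_amb) + Q̇.
τ = M c_p/UA = 419.47 min; T_ss = T_amb + Q̇/UA = 24.9 + 182/5.78 = 56.388 °C.
T(t) = T_ss + (T₀ − T_ss)e^(−t/τ); set T = 34.9:
t = −τ ln[(T − T_ss)/(T₀ − T_ss)] = −419.47 · ln(0.43133) = 352.72 min.

353 min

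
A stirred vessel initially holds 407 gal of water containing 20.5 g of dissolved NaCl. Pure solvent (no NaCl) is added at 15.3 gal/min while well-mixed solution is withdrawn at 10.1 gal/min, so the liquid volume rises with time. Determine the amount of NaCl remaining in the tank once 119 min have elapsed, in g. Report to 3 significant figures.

3.40 g

Let m(t) be the amount of NaCl. Volume: V(t) = V₀ + (Q_in − Q_out) t = 407 + 5.2000 t; V(119) = 1025.8 gal.
No NaCl enters, so dm/dt = −Q_out · (m/V).
dm/m = −Q_out dt/(V₀ + 5.2000 t); integrating gives ln(m/m₀) = −(Q_out/(Q_in−Q_out)) ln(V/V₀).
m = m₀ (V₀/V)^(Q_out/(Q_in−Q_out)) = 20.5 × (407/1025.8)^(1.9423) = 3.4039 g.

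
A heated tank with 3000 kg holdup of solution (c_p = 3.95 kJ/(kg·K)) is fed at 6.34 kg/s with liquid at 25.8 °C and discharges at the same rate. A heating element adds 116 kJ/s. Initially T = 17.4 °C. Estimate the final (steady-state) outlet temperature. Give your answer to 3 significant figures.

30.4 °C

M c_p dT/dt = ṁ c_p (T_in − T) + Q̇.
At steady state dT/dt = 0 ⇒ T_ss = T_in + Q̇/(ṁ c_p) = 25.8 + 116/(6.34·3.95) = 30.432 °C.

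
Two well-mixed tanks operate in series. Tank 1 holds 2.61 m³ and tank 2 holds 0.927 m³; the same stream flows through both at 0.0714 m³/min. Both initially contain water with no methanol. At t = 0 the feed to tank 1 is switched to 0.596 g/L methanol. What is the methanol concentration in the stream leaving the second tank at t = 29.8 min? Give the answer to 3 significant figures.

Species balance on tank i: dCᵢ/dt = (Cᵢ₋₁ − Cᵢ)/τᵢ with τᵢ = Vᵢ/Q.
τ₁ = 2.61/0.0714 = 36.555 min; τ₂ = 0.927/0.0714 = 12.983 min.
Tank 1: C₁ = C_in(1 − e^(−t/τ₁)). Tank 2 (τ₁ ≠ τ₂): C₂ = C_in[1 − (τ₁ e^(−t/τ₁) − τ₂ e^(−t/τ₂))/(τ₁ − τ₂)].
At t = 29.8: e^(−t/τ₁) = 0.44254, e^(−t/τ₂) = 0.10073.
C₂ = 0.596·[1 − (36.555·0.44254 − 12.983·0.10073)/(23.571)] = 0.596·0.36919 = 0.22004 g/L.

0.220 g/L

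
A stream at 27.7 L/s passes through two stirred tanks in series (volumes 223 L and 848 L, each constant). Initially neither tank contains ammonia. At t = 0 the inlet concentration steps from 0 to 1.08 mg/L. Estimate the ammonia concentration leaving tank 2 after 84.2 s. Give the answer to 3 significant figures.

0.986 mg/L

Species balance on tank i: dCᵢ/dt = (Cᵢ₋₁ − Cᵢ)/τᵢ with τᵢ = Vᵢ/Q.
τ₁ = 223/27.7 = 8.0505 s; τ₂ = 848/27.7 = 30.614 s.
Tank 1: C₁ = C_in(1 − e^(−t/τ₁)). Tank 2 (τ₁ ≠ τ₂): C₂ = C_in[1 − (τ₁ e^(−t/τ₁) − τ₂ e^(−t/τ₂))/(τ₁ − τ₂)].
At t = 84.2: e^(−t/τ₁) = 2.8691e-05, e^(−t/τ₂) = 0.063902.
C₂ = 1.08·[1 − (8.0505·2.8691e-05 − 30.614·0.063902)/(-22.563)] = 1.08·0.91331 = 0.98637 mg/L.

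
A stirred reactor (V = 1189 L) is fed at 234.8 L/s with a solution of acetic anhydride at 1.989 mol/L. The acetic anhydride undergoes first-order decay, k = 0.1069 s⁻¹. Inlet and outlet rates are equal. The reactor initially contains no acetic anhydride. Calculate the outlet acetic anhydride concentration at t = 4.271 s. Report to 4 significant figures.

Species balance: V dC/dt = Q C_in − Q C − k V C.
dC/dt = (Q/V) C_in − (Q/V + k) C; effective rate a = Q/V + k = 0.197477 + 0.1069 = 0.304377 s⁻¹.
C_ss = Q C_in/(Q + kV) = 1.29044 mol/L; C(t) = C_ss + (C₀ − C_ss) e^(−a t).
C(4.271) = 1.29044 + (-1.29044)·e^(−0.304377·4.271) = 1.29044 + (-1.29044)·0.272534 = 0.938755 mol/L.

0.9388 mol/L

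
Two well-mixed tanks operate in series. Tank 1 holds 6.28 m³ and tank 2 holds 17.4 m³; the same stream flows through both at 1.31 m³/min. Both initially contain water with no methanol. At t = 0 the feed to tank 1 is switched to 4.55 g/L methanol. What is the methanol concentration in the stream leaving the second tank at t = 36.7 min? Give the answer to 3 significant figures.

Species balance on tank i: dCᵢ/dt = (Cᵢ₋₁ − Cᵢ)/τᵢ with τᵢ = Vᵢ/Q.
τ₁ = 6.28/1.31 = 4.7939 min; τ₂ = 17.4/1.31 = 13.282 min.
Tank 1: C₁ = C_in(1 − e^(−t/τ₁)). Tank 2 (τ₁ ≠ τ₂): C₂ = C_in[1 − (τ₁ e^(−t/τ₁) − τ₂ e^(−t/τ₂))/(τ₁ − τ₂)].
At t = 36.7: e^(−t/τ₁) = 0.00047340, e^(−t/τ₂) = 0.063099.
C₂ = 4.55·[1 − (4.7939·0.00047340 − 13.282·0.063099)/(-8.4885)] = 4.55·0.90153 = 4.1020 g/L.

4.10 g/L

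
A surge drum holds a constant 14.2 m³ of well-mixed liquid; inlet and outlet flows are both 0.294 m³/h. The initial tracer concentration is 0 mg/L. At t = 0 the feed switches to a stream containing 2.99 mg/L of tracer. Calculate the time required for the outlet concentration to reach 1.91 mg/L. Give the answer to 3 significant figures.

Mass balance on the solute (V constant): V dC/dt = Q(C_in − C), so τ = V/Q = 48.299 h.
C(t) = C_in + (C₀ − C_in) e^(−t/τ). Set C = 1.91 and solve for t:
e^(−t/τ) = (C − C_in)/(C₀ − C_in) = (1.91 − 2.99)/(0 − 2.99) = 0.36120
t = −τ ln(…) = 48.299 × 1.0183 = 49.184 h.

49.2 h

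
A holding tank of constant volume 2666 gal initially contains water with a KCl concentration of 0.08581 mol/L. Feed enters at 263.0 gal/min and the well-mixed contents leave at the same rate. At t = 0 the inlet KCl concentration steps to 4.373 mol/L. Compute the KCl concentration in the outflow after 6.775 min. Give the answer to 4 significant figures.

2.176 mol/L

Transient balance on the dissolved component: V dC/dt = Q(C_in − C).
So dC/dt = (C_in − C)/τ with τ = V/Q = 2666/263.0 = 10.1369 min.
This is linear first-order; C(t) = C_in + (C₀ − C_in) e^(−t/τ).
C(6.775) = 4.373 + (0.08581 − 4.373)·e^(−6.775/10.1369) = 4.373 + (-4.28719)·0.512553 = 2.17559 mol/L.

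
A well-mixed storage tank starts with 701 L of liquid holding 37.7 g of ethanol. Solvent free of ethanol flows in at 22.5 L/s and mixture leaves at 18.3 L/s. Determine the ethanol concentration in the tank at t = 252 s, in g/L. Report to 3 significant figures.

Let m(t) be the amount of ethanol. Volume: V(t) = V₀ + (Q_in − Q_out) t = 701 + 4.2000 t; V(252) = 1759.4 L.
Species balance (pure solvent in): dm/dt = −Q_out · m/V(t).
dm/m = −Q_out dt/(V₀ + 4.2000 t); integrating gives ln(m/m₀) = −(Q_out/(Q_in−Q_out)) ln(V/V₀).
m = m₀ (V₀/V)^(Q_out/(Q_in−Q_out)) = 37.7 × (701/1759.4)^(4.3571) = 0.68395 g.
C = m/V = 0.68395/1759.4 = 0.00038874 g/L.

0.000389 g/L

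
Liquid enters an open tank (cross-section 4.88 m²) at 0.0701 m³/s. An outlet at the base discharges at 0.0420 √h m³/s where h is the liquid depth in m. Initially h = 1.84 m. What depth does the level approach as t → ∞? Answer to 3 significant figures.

A dh/dt = Q_in − 0.0420 √h. Steady state requires inflow = outflow:
Q_in = 0.0420 √h_ss ⇒ √h_ss = 0.0701/0.0420 = 1.6690.
h_ss = 1.6690² = 2.7857 m. (Since h₀ = 1.84 m < h_ss, the level will rise toward this value.)

2.79 m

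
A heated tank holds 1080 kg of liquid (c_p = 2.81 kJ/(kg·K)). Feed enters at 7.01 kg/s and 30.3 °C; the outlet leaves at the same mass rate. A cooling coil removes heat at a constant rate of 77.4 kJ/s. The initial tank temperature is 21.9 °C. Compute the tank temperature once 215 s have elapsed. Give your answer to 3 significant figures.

Unsteady energy balance on the tank contents: M c_p dT/dt = ṁ c_p (T_in − T) − 77.4.
Rearrange: dT/dt = (T_ss − T)/τ with τ = M/ṁ = 154.07 s and T_ss = T_in − Q̇/(ṁ c_p) = 26.371 °C.
This is linear first-order; T(t) = T_ss + (T₀ − T_ss) e^(−t/τ).
T(215) = 26.371 + (-4.4707)·e^(−215/154.07) = 26.371 + (-4.4707)·0.24771 = 25.263 °C.

25.3 °C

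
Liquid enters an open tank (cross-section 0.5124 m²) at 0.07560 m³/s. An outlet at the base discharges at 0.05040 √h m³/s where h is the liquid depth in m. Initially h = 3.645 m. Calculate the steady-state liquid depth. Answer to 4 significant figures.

2.250 m

Level balance: A dh/dt = 0.07560 − 0.05040 √h. Setting dh/dt = 0:
Q_in = 0.05040 √h_ss ⇒ √h_ss = 0.07560/0.05040 = 1.50000.
h_ss = 1.50000² = 2.25000 m. (Since h₀ = 3.645 m > h_ss, the level will fall toward this value.)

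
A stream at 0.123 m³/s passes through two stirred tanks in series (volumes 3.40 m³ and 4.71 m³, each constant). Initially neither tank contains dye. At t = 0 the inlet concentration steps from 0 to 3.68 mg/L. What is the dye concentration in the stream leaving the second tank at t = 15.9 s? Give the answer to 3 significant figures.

0.318 mg/L

Each tank obeys Vᵢ dCᵢ/dt = Q(Cᵢ₋₁ − Cᵢ), so τᵢ = Vᵢ/Q.
τ₁ = 3.40/0.123 = 27.642 s; τ₂ = 4.71/0.123 = 38.293 s.
Tank 1: C₁ = C_in(1 − e^(−t/τ₁)). Tank 2 (τ₁ ≠ τ₂): C₂ = C_in[1 − (τ₁ e^(−t/τ₁) − τ₂ e^(−t/τ₂))/(τ₁ − τ₂)].
At t = 15.9: e^(−t/τ₁) = 0.56259, e^(−t/τ₂) = 0.66019.
C₂ = 3.68·[1 − (27.642·0.56259 − 38.293·0.66019)/(-10.650)] = 3.68·0.086483 = 0.31826 mg/L.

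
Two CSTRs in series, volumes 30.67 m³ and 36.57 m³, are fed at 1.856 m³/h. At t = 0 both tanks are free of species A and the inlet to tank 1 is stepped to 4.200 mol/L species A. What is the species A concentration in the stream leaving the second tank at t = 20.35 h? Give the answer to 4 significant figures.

Time constants: τᵢ = Vᵢ/Q for each well-mixed tank.
τ₁ = 30.67/1.856 = 16.5248 h; τ₂ = 36.57/1.856 = 19.7037 h.
Solving the cascade with C₁(0)=C₂(0)=0 gives C₂(t) = C_in[1 − (τ₁ e^(−t/τ₁) − τ₂ e^(−t/τ₂))/(τ₁ − τ₂)].
At t = 20.35: e^(−t/τ₁) = 0.291859, e^(−t/τ₂) = 0.356008.
C₂ = 4.200·[1 − (16.5248·0.291859 − 19.7037·0.356008)/(-3.17888)] = 4.200·0.310529 = 1.30422 mol/L.

1.304 mol/L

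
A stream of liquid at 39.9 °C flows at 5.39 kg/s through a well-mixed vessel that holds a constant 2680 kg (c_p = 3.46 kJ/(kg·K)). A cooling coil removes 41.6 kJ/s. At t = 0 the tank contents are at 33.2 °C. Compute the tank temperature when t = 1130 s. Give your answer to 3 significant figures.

37.2 °C

Heat balance on the well-mixed liquid: M c_p dT/dt = ṁ c_p (T_in − T) − 41.6.
Rearrange: dT/dt = (T_ss − T)/τ with τ = M/ṁ = 497.22 s and T_ss = T_in − Q̇/(ṁ c_p) = 37.669 °C.
This is linear first-order; T(t) = T_ss + (T₀ − T_ss) e^(−t/τ).
T(1130) = 37.669 + (-4.4694)·e^(−1130/497.22) = 37.669 + (-4.4694)·0.10304 = 37.209 °C.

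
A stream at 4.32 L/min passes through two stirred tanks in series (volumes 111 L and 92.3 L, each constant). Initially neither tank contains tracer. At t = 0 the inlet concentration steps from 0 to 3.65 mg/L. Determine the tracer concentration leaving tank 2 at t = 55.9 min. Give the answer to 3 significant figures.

Time constants: τᵢ = Vᵢ/Q for each well-mixed tank.
τ₁ = 111/4.32 = 25.694 min; τ₂ = 92.3/4.32 = 21.366 min.
Tank 1: C₁ = C_in(1 − e^(−t/τ₁)). Tank 2 (τ₁ ≠ τ₂): C₂ = C_in[1 − (τ₁ e^(−t/τ₁) − τ₂ e^(−t/τ₂))/(τ₁ − τ₂)].
At t = 55.9: e^(−t/τ₁) = 0.11354, e^(−t/τ₂) = 0.073070.
C₂ = 3.65·[1 − (25.694·0.11354 − 21.366·0.073070)/(4.3287)] = 3.65·0.68668 = 2.5064 mg/L.

2.51 mg/L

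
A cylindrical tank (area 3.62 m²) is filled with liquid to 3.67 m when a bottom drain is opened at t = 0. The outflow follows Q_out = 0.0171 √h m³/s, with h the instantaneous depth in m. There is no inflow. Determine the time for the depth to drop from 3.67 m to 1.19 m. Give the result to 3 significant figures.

349 s

Unsteady balance on liquid volume: A dh/dt = −0.0171 √h.
This is separable: 2 d(√h)/dt = −0.0171/A, so √h = √h₀ − (0.0171/(2A)) t.
t = 2A(√h₀ − √h)/0.0171 = 2·3.62·(√3.67 − √1.19)/0.0171
  = 7.2400 × (1.9157 − 1.0909) / 0.0171 = 349.24 s.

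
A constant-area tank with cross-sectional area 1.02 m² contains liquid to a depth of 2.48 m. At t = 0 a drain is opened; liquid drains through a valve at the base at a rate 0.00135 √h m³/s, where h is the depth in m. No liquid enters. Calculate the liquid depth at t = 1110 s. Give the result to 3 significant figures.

0.706 m

With no inflow, A dh/dt = −0.00135 √h.
This is separable: 2 d(√h)/dt = −0.00135/A, so √h = √h₀ − (0.00135/(2A)) t.
√h = √2.48 − 0.00135·1110/(2·1.02) = 1.5748 − 0.73456 = 0.84024.
h = 0.84024² = 0.70601 m.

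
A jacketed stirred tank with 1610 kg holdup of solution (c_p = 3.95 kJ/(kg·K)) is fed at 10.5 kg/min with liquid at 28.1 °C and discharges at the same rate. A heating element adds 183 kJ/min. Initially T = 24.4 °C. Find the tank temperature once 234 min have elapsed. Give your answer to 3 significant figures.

30.7 °C

M c_p dT/dt = ṁ c_p (T_in − T) + Q̇.
Rearrange: dT/dt = (T_ss − T)/τ with τ = M/ṁ = 153.33 min and T_ss = T_in + Q̇/(ṁ c_p) = 32.512 °C.
Integrating: T(t) = T_ss + (T₀ − T_ss) e^(−t/τ).
T(234) = 32.512 + (-8.1123)·e^(−234/153.33) = 32.512 + (-8.1123)·0.21738 = 30.749 °C.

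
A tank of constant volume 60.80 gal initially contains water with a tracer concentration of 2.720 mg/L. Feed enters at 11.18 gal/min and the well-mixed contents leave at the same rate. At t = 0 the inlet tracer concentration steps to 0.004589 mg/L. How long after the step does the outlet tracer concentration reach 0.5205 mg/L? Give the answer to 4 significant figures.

9.032 min

Species balance: V dC/dt = Q(C_in − C) ⇒ τ = V/Q = 5.43828 min.
C(t) = C_in + (C₀ − C_in) e^(−t/τ). Set C = 0.5205 and solve for t:
e^(−t/τ) = (C − C_in)/(C₀ − C_in) = (0.5205 − 0.004589)/(2.720 − 0.004589) = 0.189994
t = −τ ln(…) = 5.43828 × 1.66076 = 9.03171 min.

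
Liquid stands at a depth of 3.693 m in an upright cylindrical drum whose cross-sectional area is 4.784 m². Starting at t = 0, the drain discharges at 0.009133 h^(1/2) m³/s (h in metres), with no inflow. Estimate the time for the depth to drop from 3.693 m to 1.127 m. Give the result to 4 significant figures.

Mass balance (ρ constant): A dh/dt = −0.009133 √h.
This is separable: 2 d(√h)/dt = −0.009133/A, so √h = √h₀ − (0.009133/(2A)) t.
t = 2A(√h₀ − √h)/0.009133 = 2·4.784·(√3.693 − √1.127)/0.009133
  = 9.56800 × (1.92172 − 1.06160) / 0.009133 = 901.082 s.

901.1 s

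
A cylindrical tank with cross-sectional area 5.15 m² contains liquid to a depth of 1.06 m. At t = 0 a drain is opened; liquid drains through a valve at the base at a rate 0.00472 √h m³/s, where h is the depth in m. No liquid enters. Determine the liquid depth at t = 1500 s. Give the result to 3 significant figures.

With no inflow, A dh/dt = −0.00472 √h.
This is separable: 2 d(√h)/dt = −0.00472/A, so √h = √h₀ − (0.00472/(2A)) t.
√h = √1.06 − 0.00472·1500/(2·5.15) = 1.0296 − 0.68738 = 0.34218.
h = 0.34218² = 0.11709 m.

0.117 m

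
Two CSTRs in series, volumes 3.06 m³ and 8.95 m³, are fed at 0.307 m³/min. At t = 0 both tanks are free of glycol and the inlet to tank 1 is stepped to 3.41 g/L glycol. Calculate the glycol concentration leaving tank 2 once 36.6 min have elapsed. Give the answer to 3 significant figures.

1.98 g/L

Time constants: τᵢ = Vᵢ/Q for each well-mixed tank.
τ₁ = 3.06/0.307 = 9.9674 min; τ₂ = 8.95/0.307 = 29.153 min.
Solving the cascade with C₁(0)=C₂(0)=0 gives C₂(t) = C_in[1 − (τ₁ e^(−t/τ₁) − τ₂ e^(−t/τ₂))/(τ₁ − τ₂)].
At t = 36.6: e^(−t/τ₁) = 0.025427, e^(−t/τ₂) = 0.28495.
C₂ = 3.41·[1 − (9.9674·0.025427 − 29.153·0.28495)/(-19.186)] = 3.41·0.58022 = 1.9786 g/L.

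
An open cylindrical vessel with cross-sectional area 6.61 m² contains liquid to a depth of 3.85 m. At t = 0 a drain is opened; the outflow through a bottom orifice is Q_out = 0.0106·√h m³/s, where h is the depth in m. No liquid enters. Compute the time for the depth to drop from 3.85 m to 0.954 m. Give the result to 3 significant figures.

1230 s

Unsteady balance on liquid volume: A dh/dt = −0.0106 √h.
Separate and integrate: 2(√h − √h₀) = −(0.0106/A) t.
t = 2A(√h₀ − √h)/0.0106 = 2·6.61·(√3.85 − √0.954)/0.0106
  = 13.220 × (1.9621 − 0.97673) / 0.0106 = 1229.0 s.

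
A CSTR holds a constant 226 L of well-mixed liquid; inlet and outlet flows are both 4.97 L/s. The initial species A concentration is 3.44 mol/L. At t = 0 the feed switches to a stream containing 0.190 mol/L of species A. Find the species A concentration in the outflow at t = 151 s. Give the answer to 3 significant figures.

0.307 mol/L

Mass balance on the solute (V constant): V dC/dt = Q(C_in − C).
Rewrite as dC/dt + C/τ = C_in/τ, τ = V/Q = 45.473 s.
Solution: C(t) = C_in + (C₀ − C_in) e^(−t/τ).
C(151) = 0.190 + (3.44 − 0.190)·e^(−151/45.473) = 0.190 + (3.2500)·0.036129 = 0.30742 mol/L.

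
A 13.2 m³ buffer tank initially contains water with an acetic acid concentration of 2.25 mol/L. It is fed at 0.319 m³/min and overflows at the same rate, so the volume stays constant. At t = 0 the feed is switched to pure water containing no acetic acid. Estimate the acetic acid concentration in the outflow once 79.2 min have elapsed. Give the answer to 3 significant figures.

Mass balance on the solute (V constant): V dC/dt = Q(C_in − C).
Rewrite as dC/dt + C/τ = C_in/τ, τ = V/Q = 41.379 min.
This is linear first-order; C(t) = C_in + (C₀ − C_in) e^(−t/τ).
C(79.2) = 0 + (2.25 − 0)·e^(−79.2/41.379) = 0 + (2.2500)·0.14749 = 0.33185 mol/L.

0.332 mol/L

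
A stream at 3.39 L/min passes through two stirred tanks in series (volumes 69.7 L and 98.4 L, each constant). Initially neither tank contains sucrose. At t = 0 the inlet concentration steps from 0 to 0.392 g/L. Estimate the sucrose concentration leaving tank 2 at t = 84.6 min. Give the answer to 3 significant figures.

Time constants: τᵢ = Vᵢ/Q for each well-mixed tank.
τ₁ = 69.7/3.39 = 20.560 min; τ₂ = 98.4/3.39 = 29.027 min.
Tank 1: C₁ = C_in(1 − e^(−t/τ₁)). Tank 2 (τ₁ ≠ τ₂): C₂ = C_in[1 − (τ₁ e^(−t/τ₁) − τ₂ e^(−t/τ₂))/(τ₁ − τ₂)].
At t = 84.6: e^(−t/τ₁) = 0.016331, e^(−t/τ₂) = 0.054227.
C₂ = 0.392·[1 − (20.560·0.016331 − 29.027·0.054227)/(-8.4661)] = 0.392·0.85374 = 0.33467 g/L.

0.335 g/L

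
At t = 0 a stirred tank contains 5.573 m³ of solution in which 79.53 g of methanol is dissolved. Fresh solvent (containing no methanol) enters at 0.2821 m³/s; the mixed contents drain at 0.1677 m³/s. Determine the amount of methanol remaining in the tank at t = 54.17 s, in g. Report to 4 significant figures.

Let m(t) be the amount of methanol. Volume: V(t) = V₀ + (Q_in − Q_out) t = 5.573 + 0.114400 t; V(54.17) = 11.7700 m³.
Solute balance: dm/dt = 0 − Q_out C = −Q_out m/V(t).
Separate: dm/m = −Q_out dt/V(t) ⇒ ln(m/m₀) = −(Q_out/(Q_in−Q_out)) ln(V/V₀).
m = m₀ (V₀/V)^(Q_out/(Q_in−Q_out)) = 79.53 × (5.573/11.7700)^(1.46591) = 26.5807 g.

26.58 g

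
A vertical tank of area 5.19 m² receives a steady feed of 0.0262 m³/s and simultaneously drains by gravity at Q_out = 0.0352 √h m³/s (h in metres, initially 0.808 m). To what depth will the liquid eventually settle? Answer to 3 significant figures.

0.554 m

Volume balance on the tank: A dh/dt = Q_in − 0.0352 √h. At steady state dh/dt = 0:
Q_in = 0.0352 √h_ss ⇒ √h_ss = 0.0262/0.0352 = 0.74432.
h_ss = 0.74432² = 0.55401 m. (Since h₀ = 0.808 m > h_ss, the level will fall toward this value.)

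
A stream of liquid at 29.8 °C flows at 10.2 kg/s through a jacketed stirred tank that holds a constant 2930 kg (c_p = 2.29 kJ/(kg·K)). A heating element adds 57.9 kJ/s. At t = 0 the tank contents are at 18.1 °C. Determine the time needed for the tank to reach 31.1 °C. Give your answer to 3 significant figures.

Heat balance on the well-mixed liquid: M c_p dT/dt = ṁ c_p (T_in − T) + 57.9.
τ = M/ṁ = 287.25 s; T_ss = T_in + Q̇/(ṁ c_p) = 32.279 °C.
T(t) = T_ss + (T₀ − T_ss) e^(−t/τ). Set T = 31.1:
e^(−t/τ) = (31.1 − 32.279)/(18.1 − 32.279) = 0.083139
t = −287.25 · ln(0.083139) = 714.47 s.

714 s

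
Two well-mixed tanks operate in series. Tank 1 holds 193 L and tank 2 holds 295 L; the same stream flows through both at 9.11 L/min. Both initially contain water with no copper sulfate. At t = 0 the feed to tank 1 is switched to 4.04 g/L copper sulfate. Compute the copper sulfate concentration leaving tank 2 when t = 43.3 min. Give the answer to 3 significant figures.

Time constants: τᵢ = Vᵢ/Q for each well-mixed tank.
τ₁ = 193/9.11 = 21.186 min; τ₂ = 295/9.11 = 32.382 min.
Solving the cascade with C₁(0)=C₂(0)=0 gives C₂(t) = C_in[1 − (τ₁ e^(−t/τ₁) − τ₂ e^(−t/τ₂))/(τ₁ − τ₂)].
At t = 43.3: e^(−t/τ₁) = 0.12953, e^(−t/τ₂) = 0.26259.
C₂ = 4.04·[1 − (21.186·0.12953 − 32.382·0.26259)/(-11.196)] = 4.04·0.48564 = 1.9620 g/L.

1.96 g/L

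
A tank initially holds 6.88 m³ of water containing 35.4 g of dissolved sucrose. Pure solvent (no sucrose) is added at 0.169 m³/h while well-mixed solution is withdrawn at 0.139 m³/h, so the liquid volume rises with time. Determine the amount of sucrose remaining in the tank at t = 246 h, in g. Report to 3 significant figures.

1.21 g

Total volume: dV/dt = Q_in − Q_out = 0.030000 m³/h, so V(t) = 6.88 + 0.030000 t and V(246) = 14.260 m³.
No sucrose enters, so dm/dt = −Q_out · (m/V).
Separate: dm/m = −Q_out dt/V(t) ⇒ ln(m/m₀) = −(Q_out/(Q_in−Q_out)) ln(V/V₀).
m = m₀ (V₀/V)^(Q_out/(Q_in−Q_out)) = 35.4 × (6.88/14.260)^(4.6333) = 1.2090 g.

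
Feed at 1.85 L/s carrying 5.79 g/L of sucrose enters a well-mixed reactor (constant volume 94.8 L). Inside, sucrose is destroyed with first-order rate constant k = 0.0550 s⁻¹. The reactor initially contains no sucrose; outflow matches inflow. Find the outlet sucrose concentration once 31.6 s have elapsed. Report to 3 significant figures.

Species balance: V dC/dt = Q C_in − Q C − k V C.
This is linear with rate a = Q/V + k = 0.074515 s⁻¹.
C_ss = Q C_in/(Q + kV) = 1.5164 g/L; C(t) = C_ss + (C₀ − C_ss) e^(−a t).
C(31.6) = 1.5164 + (-1.5164)·e^(−0.074515·31.6) = 1.5164 + (-1.5164)·0.094925 = 1.3724 g/L.

1.37 g/L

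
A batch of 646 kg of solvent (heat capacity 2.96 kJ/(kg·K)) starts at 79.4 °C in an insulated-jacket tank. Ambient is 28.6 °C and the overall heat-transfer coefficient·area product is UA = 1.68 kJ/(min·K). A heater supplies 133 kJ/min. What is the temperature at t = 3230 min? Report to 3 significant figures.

M c_p dT/dt = −UA(T − T_amb) + Q̇.
dT/dt = (T_ss − T)/τ with T_ss = T_amb + Q̇/UA = 28.6 + 133/1.68 = 107.77 °C, τ = M c_p/UA = 646·2.96/1.68 = 1138.2 min.
Integrating: T(t) = T_ss + (T₀ − T_ss) e^(−t/τ).
T(3230) = 107.77 + (-28.367)·0.058552 = 106.11 °C.

106 °C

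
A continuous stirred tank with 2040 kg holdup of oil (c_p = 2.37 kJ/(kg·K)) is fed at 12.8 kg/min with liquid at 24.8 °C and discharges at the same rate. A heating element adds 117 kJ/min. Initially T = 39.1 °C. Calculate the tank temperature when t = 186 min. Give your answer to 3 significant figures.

First-law balance (no shaft work): M c_p dT/dt = ṁ c_p (T_in − T) + 117.
Rearrange: dT/dt = (T_ss − T)/τ with τ = M/ṁ = 159.38 min and T_ss = T_in + Q̇/(ṁ c_p) = 28.657 °C.
Integrating: T(t) = T_ss + (T₀ − T_ss) e^(−t/τ).
T(186) = 28.657 + (10.443)·e^(−186/159.38) = 28.657 + (10.443)·0.31128 = 31.908 °C.

31.9 °C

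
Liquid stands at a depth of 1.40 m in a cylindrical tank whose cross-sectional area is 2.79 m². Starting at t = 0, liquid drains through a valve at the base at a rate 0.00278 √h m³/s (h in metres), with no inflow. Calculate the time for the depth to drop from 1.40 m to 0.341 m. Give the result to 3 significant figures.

With no inflow, A dh/dt = −0.00278 √h.
This is separable: 2 d(√h)/dt = −0.00278/A, so √h = √h₀ − (0.00278/(2A)) t.
t = 2A(√h₀ − √h)/0.00278 = 2·2.79·(√1.40 − √0.341)/0.00278
  = 5.5800 × (1.1832 − 0.58395) / 0.00278 = 1202.8 s.

1200 s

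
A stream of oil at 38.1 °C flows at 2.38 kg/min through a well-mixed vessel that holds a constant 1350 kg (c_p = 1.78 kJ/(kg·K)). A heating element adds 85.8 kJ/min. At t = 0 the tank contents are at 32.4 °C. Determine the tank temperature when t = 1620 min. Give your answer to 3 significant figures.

56.9 °C

M c_p dT/dt = ṁ c_p (T_in − T) + Q̇.
Rearrange: dT/dt = (T_ss − T)/τ with τ = M/ṁ = 567.23 min and T_ss = T_in + Q̇/(ṁ c_p) = 58.353 °C.
Integrating: T(t) = T_ss + (T₀ − T_ss) e^(−t/τ).
T(1620) = 58.353 + (-25.953)·e^(−1620/567.23) = 58.353 + (-25.953)·0.057498 = 56.861 °C.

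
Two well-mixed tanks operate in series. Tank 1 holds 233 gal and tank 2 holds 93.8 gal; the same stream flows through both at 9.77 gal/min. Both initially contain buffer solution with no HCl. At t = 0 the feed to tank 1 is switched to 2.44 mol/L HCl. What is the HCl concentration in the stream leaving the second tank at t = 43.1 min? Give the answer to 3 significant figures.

Each tank obeys Vᵢ dCᵢ/dt = Q(Cᵢ₋₁ − Cᵢ), so τᵢ = Vᵢ/Q.
τ₁ = 233/9.77 = 23.849 min; τ₂ = 93.8/9.77 = 9.6008 min.
Tank 1: C₁ = C_in(1 − e^(−t/τ₁)). Tank 2 (τ₁ ≠ τ₂): C₂ = C_in[1 − (τ₁ e^(−t/τ₁) − τ₂ e^(−t/τ₂))/(τ₁ − τ₂)].
At t = 43.1: e^(−t/τ₁) = 0.16411, e^(−t/τ₂) = 0.011230.
C₂ = 2.44·[1 − (23.849·0.16411 − 9.6008·0.011230)/(14.248)] = 2.44·0.73288 = 1.7882 mol/L.

1.79 mol/L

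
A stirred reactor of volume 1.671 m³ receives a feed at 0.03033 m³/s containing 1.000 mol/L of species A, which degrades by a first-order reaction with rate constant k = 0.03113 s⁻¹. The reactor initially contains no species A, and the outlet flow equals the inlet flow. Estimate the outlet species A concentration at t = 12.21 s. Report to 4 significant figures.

Species balance: V dC/dt = Q C_in − Q C − k V C.
This is linear with rate a = Q/V + k = 0.0492808 s⁻¹.
C_ss = Q C_in/(Q + kV) = 0.368314 mol/L; C(t) = C_ss + (C₀ − C_ss) e^(−a t).
C(12.21) = 0.368314 + (-0.368314)·e^(−0.0492808·12.21) = 0.368314 + (-0.368314)·0.547869 = 0.166526 mol/L.

0.1665 mol/L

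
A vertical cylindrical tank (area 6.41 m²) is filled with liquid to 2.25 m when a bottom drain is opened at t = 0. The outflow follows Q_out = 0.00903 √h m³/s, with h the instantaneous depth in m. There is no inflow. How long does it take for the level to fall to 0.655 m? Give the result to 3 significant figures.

981 s

Mass balance (ρ constant): A dh/dt = −0.00903 √h.
∫ h^(−1/2) dh = −(0.00903/A) ∫ dt, giving 2√h = 2√h₀ − (0.00903/A) t.
t = 2A(√h₀ − √h)/0.00903 = 2·6.41·(√2.25 − √0.655)/0.00903
  = 12.820 × (1.5000 − 0.80932) / 0.00903 = 980.57 s.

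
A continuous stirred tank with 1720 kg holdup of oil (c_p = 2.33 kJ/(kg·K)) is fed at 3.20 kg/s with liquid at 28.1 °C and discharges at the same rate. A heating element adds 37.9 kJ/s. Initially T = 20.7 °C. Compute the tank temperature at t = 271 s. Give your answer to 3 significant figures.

M c_p dT/dt = ṁ c_p (T_in − T) + Q̇.
Rearrange: dT/dt = (T_ss − T)/τ with τ = M/ṁ = 537.50 s and T_ss = T_in + Q̇/(ṁ c_p) = 33.183 °C.
Integrating: T(t) = T_ss + (T₀ − T_ss) e^(−t/τ).
T(271) = 33.183 + (-12.483)·e^(−271/537.50) = 33.183 + (-12.483)·0.60400 = 25.643 °C.

25.6 °C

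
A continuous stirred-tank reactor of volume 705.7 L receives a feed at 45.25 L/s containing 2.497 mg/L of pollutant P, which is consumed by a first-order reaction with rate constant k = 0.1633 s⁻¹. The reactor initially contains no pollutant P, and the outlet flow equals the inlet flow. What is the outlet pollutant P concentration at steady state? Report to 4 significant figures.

0.7040 mg/L

V dC/dt = Q(C_in − C) − k V C.
At steady state: 0 = Q C_in − (Q + kV) C_ss, so C_ss = Q C_in/(Q + kV).
C_ss = 45.25·2.497/(45.25 + 0.1633·705.7) = 112.989/160.491 = 0.704023 mg/L.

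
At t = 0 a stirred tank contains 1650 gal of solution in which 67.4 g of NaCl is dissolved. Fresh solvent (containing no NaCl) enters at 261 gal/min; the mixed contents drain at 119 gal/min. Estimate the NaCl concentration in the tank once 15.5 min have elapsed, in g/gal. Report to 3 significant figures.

0.00860 g/gal

Total volume: dV/dt = Q_in − Q_out = 142.00 gal/min, so V(t) = 1650 + 142.00 t and V(15.5) = 3851.0 gal.
Species balance (pure solvent in): dm/dt = −Q_out · m/V(t).
Separate: dm/m = −Q_out dt/V(t) ⇒ ln(m/m₀) = −(Q_out/(Q_in−Q_out)) ln(V/V₀).
m = m₀ (V₀/V)^(Q_out/(Q_in−Q_out)) = 67.4 × (1650/3851.0)^(0.83803) = 33.128 g.
C = m/V = 33.128/3851.0 = 0.0086023 g/gal.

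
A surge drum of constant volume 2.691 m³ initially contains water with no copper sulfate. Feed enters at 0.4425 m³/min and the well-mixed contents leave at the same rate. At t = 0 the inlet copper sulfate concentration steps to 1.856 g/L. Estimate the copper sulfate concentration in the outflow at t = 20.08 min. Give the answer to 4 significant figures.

Unsteady species balance (constant V, well mixed): V dC/dt = Q(C_in − C).
Time constant τ = V/Q = 2.691/0.4425 = 6.08136 min.
Solution: C(t) = C_in + (C₀ − C_in) e^(−t/τ).
C(20.08) = 1.856 + (0 − 1.856)·e^(−20.08/6.08136) = 1.856 + (-1.85600)·0.0368133 = 1.78767 g/L.

1.788 g/L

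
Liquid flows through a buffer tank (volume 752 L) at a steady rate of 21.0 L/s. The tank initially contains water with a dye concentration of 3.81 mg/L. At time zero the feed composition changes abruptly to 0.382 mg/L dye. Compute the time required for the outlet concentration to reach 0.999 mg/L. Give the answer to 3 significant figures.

61.4 s

Species balance: V dC/dt = Q(C_in − C) ⇒ τ = V/Q = 35.810 s.
C(t) = C_in + (C₀ − C_in) e^(−t/τ). Set C = 0.999 and solve for t:
e^(−t/τ) = (C − C_in)/(C₀ − C_in) = (0.999 − 0.382)/(3.81 − 0.382) = 0.17999
t = −τ ln(…) = 35.810 × 1.7149 = 61.408 s.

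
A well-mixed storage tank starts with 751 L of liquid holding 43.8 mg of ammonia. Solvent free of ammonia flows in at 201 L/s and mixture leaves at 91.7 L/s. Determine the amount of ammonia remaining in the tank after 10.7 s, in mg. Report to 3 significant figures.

19.9 mg

Let m(t) be the amount of ammonia. Volume: V(t) = V₀ + (Q_in − Q_out) t = 751 + 109.30 t; V(10.7) = 1920.5 L.
No ammonia enters, so dm/dt = −Q_out · (m/V).
Separate: dm/m = −Q_out dt/V(t) ⇒ ln(m/m₀) = −(Q_out/(Q_in−Q_out)) ln(V/V₀).
m = m₀ (V₀/V)^(Q_out/(Q_in−Q_out)) = 43.8 × (751/1920.5)^(0.83898) = 19.923 mg.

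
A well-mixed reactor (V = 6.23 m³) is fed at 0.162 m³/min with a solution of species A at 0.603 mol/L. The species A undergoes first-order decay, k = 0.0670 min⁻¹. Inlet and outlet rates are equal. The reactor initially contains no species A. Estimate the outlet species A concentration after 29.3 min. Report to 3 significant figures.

0.158 mol/L

Accumulation = in − out − consumed: V dC/dt = Q C_in − Q C − k V C.
dC/dt = (Q/V) C_in − (Q/V + k) C; effective rate a = Q/V + k = 0.026003 + 0.0670 = 0.093003 min⁻¹.
C_ss = Q C_in/(Q + kV) = 0.16860 mol/L; C(t) = C_ss + (C₀ − C_ss) e^(−a t).
C(29.3) = 0.16860 + (-0.16860)·e^(−0.093003·29.3) = 0.16860 + (-0.16860)·0.065547 = 0.15754 mol/L.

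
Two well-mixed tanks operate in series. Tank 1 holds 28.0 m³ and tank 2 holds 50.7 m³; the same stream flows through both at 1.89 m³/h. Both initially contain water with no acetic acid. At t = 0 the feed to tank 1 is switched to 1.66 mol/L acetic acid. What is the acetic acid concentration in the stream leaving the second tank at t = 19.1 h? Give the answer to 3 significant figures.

0.405 mol/L

Each tank obeys Vᵢ dCᵢ/dt = Q(Cᵢ₋₁ − Cᵢ), so τᵢ = Vᵢ/Q.
τ₁ = 28.0/1.89 = 14.815 h; τ₂ = 50.7/1.89 = 26.825 h.
Solving the cascade with C₁(0)=C₂(0)=0 gives C₂(t) = C_in[1 − (τ₁ e^(−t/τ₁) − τ₂ e^(−t/τ₂))/(τ₁ − τ₂)].
At t = 19.1: e^(−t/τ₁) = 0.27548, e^(−t/τ₂) = 0.49066.
C₂ = 1.66·[1 − (14.815·0.27548 − 26.825·0.49066)/(-12.011)] = 1.66·0.24393 = 0.40492 mol/L.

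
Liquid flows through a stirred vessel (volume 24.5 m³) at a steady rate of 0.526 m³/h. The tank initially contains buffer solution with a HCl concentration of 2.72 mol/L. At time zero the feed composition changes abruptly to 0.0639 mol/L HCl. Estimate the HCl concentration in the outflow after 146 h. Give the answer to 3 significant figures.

Species balance on the tank: V dC/dt = Q(C_in − C).
So dC/dt = (C_in − C)/τ with τ = V/Q = 24.5/0.526 = 46.578 h.
Integrating: C(t) = C_in + (C₀ − C_in) e^(−t/τ).
C(146) = 0.0639 + (2.72 − 0.0639)·e^(−146/46.578) = 0.0639 + (2.6561)·0.043520 = 0.17949 mol/L.

0.179 mol/L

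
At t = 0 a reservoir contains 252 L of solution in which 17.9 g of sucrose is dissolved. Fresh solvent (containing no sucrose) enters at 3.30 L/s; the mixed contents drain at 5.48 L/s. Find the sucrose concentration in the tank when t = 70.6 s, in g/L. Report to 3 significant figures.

Total volume: dV/dt = Q_in − Q_out = -2.1800 L/s, so V(t) = 252 − 2.1800 t and V(70.6) = 98.092 L.
No sucrose enters, so dm/dt = −Q_out · (m/V).
Separate: dm/m = −Q_out dt/V(t) ⇒ ln(m/m₀) = −(Q_out/(Q_in−Q_out)) ln(V/V₀).
m = m₀ (V₀/V)^(Q_out/(Q_in−Q_out)) = 17.9 × (252/98.092)^(-2.5138) = 1.6703 g.
C = m/V = 1.6703/98.092 = 0.017028 g/L.

0.0170 g/L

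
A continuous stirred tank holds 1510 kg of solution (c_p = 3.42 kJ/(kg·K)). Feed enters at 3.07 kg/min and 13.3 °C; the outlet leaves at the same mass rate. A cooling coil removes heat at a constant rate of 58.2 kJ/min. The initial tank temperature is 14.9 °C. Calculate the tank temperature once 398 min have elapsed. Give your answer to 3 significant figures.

10.9 °C

Unsteady energy balance on the tank contents: M c_p dT/dt = ṁ c_p (T_in − T) − 58.2.
Rearrange: dT/dt = (T_ss − T)/τ with τ = M/ṁ = 491.86 min and T_ss = T_in − Q̇/(ṁ c_p) = 7.7568 °C.
This is linear first-order; T(t) = T_ss + (T₀ − T_ss) e^(−t/τ).
T(398) = 7.7568 + (7.1432)·e^(−398/491.86) = 7.7568 + (7.1432)·0.44522 = 10.937 °C.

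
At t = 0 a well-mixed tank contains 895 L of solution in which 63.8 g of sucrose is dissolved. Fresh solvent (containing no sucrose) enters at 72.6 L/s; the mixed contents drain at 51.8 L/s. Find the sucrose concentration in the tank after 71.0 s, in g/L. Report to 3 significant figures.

0.00238 g/L

Total volume: dV/dt = Q_in − Q_out = 20.800 L/s, so V(t) = 895 + 20.800 t and V(71.0) = 2371.8 L.
No sucrose enters, so dm/dt = −Q_out · (m/V).
Separate: dm/m = −Q_out dt/V(t) ⇒ ln(m/m₀) = −(Q_out/(Q_in−Q_out)) ln(V/V₀).
m = m₀ (V₀/V)^(Q_out/(Q_in−Q_out)) = 63.8 × (895/2371.8)^(2.4904) = 5.6332 g.
C = m/V = 5.6332/2371.8 = 0.0023751 g/L.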